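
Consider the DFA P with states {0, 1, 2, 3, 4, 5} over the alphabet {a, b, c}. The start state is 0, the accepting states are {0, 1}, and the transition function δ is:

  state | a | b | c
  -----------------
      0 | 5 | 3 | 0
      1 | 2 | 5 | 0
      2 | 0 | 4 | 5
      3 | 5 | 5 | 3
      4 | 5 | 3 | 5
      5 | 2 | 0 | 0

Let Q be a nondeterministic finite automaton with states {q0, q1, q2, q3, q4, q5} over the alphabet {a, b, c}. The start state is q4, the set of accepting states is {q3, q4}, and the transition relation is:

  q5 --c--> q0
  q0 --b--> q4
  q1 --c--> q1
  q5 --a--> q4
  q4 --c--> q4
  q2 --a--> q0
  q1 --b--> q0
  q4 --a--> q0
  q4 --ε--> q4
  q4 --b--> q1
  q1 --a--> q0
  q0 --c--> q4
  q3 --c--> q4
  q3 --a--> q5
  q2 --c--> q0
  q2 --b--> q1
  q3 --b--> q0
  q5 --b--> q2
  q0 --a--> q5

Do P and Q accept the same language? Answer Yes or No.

Exploring the product automaton P × Q from the start pair (0, q4), following both machines on each input symbol, reaches 5 state pairs: (0, q4), (5, q0), (3, q1), (2, q5), (4, q2).
P accepts in {0, 1} and Q accepts in {q3, q4}. In every reachable pair the two components are either both accepting — (0, q4) — or both non-accepting, so no string is accepted by exactly one of the machines: L(P) \ L(Q) and L(Q) \ L(P) are both empty.
Hence every string is accepted by P iff it is accepted by Q, and the two languages coincide.

Yes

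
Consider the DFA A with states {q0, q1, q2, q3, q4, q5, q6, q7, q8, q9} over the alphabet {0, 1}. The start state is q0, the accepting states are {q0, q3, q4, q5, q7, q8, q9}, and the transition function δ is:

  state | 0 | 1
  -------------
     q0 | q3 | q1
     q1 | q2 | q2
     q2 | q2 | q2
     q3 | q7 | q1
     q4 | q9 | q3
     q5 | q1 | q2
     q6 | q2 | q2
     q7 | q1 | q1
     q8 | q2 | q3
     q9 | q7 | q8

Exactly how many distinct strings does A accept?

3

The useful subgraph on states {q0, q3, q7} is acyclic, so L(A) is finite; the longest accepting path visits 3 useful states, giving maximum string length 2.
Counting accepting paths from q0 by length: 1 of length 0, 1 of length 1, 1 of length 2. Total 3.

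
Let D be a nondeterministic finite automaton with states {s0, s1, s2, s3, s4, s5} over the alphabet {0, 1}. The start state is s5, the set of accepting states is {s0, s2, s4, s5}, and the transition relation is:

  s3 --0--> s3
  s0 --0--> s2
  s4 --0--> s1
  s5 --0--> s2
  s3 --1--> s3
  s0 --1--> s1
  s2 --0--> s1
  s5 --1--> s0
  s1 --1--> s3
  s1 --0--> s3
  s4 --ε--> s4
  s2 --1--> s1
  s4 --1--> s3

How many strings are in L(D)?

4

The useful subgraph on states {s0, s2, s5} is acyclic, so L(D) is finite; the longest accepting path visits 3 useful states, giving maximum string length 2.
Counting accepting paths from s5 by length: 1 of length 0, 2 of length 1, 1 of length 2. Total 4.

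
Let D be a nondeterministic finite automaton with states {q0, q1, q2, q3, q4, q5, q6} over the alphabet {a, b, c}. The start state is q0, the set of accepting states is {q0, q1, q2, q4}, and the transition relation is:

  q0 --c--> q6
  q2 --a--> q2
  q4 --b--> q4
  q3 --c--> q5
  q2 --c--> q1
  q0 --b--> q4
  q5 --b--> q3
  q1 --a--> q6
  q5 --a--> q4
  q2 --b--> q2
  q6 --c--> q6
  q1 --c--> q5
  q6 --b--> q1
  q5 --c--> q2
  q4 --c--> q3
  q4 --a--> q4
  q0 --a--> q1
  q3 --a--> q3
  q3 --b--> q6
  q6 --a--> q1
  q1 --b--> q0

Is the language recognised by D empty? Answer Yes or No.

No

The empty string ε is accepted: the run q0 ends in the accepting state q0.
Since at least one string is accepted, L(D) is not empty.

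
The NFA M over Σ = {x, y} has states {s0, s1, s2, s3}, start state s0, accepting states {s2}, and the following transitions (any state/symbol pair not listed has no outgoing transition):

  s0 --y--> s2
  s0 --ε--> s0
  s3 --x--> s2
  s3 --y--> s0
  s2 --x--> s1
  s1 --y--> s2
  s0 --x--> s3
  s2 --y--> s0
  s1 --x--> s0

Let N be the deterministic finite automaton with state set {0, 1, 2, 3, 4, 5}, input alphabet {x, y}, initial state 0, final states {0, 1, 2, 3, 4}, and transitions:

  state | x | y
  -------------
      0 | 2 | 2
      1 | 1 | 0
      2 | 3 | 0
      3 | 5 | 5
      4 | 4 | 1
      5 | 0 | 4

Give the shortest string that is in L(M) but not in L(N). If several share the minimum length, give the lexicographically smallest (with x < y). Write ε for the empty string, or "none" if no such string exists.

yxy

The string yxy is accepted by M but not by N.
No shorter string lies in the difference, and yxy is the lexicographically first length-3 string in L(M) \ L(N).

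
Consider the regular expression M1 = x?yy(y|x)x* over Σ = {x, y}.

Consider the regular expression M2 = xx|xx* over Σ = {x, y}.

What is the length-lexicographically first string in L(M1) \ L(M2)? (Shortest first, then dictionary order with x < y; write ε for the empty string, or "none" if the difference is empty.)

The string yyx is accepted by M1 but not by M2.
No shorter string lies in the difference, and yyx is the lexicographically first length-3 string in L(M1) \ L(M2).

yyx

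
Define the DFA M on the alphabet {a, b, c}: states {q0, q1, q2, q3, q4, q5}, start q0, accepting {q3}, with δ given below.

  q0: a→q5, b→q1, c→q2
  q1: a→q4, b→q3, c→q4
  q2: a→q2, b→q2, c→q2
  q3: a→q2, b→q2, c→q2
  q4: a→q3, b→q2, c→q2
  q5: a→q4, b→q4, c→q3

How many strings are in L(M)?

6

The useful subgraph on states {q0, q1, q3, q4, q5} is acyclic, so L(M) is finite; the longest accepting path visits 4 useful states, giving maximum string length 3.
Counting accepting paths from q0 by length: 2 of length 2, 4 of length 3. Total 6.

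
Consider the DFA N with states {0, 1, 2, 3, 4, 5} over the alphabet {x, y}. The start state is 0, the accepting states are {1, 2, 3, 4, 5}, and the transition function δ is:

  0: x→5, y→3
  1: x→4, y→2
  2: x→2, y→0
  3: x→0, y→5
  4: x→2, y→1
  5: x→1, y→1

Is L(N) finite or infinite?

State 0 is reachable from the start and can reach an accepting state, and it lies on the cycle 0 → 3 → 0.
Traversing that cycle any number of times yields accepted strings of unbounded length, so the language is infinite.

infinite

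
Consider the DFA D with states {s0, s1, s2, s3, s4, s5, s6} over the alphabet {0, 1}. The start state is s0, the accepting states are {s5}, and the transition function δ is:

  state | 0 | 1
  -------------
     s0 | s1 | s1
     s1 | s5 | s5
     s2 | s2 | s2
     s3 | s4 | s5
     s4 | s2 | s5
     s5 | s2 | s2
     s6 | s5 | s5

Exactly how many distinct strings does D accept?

The useful subgraph on states {s0, s1, s5} is acyclic, so L(D) is finite; the longest accepting path visits 3 useful states, giving maximum string length 2.
Counting accepting paths from s0 by length: 4 of length 2. Total 4.

4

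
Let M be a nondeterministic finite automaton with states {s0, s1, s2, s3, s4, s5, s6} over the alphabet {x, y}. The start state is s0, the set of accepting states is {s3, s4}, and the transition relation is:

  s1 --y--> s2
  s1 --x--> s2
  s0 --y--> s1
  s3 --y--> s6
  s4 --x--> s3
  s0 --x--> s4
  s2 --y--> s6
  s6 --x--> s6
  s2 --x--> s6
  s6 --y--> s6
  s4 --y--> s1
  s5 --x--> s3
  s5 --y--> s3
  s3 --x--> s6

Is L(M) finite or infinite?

finite

The useful states (reachable from s0 and able to reach an accepting state) are {s0, s3, s4}.
Restricted to these states the transition graph has no cycle, so every accepting path has bounded length and L is finite.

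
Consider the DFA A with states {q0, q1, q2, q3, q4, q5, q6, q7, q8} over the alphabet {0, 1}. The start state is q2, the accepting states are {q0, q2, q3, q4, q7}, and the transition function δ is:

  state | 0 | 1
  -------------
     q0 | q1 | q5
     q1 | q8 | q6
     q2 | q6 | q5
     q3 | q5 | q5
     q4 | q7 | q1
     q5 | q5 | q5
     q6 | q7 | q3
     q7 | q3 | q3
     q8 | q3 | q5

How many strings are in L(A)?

The useful subgraph on states {q2, q3, q6, q7} is acyclic, so L(A) is finite; the longest accepting path visits 4 useful states, giving maximum string length 3.
Counting accepting paths from q2 by length: 1 of length 0, 2 of length 2, 2 of length 3. Total 5.

5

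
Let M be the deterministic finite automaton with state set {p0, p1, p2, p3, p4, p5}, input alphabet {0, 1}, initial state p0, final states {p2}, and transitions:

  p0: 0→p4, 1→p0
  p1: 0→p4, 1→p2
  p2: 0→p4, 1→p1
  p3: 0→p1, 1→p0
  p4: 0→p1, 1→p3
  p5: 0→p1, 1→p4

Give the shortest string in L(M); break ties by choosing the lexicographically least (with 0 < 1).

001

A breadth-first search from p0 reaches an accepting state first via the path p0 → p4 → p1 → p2 on input 001.
No string of length < 3 is accepted (BFS exhausts all shorter strings without reaching an accepting state), and 001 is the lexicographically least accepting string of length 3.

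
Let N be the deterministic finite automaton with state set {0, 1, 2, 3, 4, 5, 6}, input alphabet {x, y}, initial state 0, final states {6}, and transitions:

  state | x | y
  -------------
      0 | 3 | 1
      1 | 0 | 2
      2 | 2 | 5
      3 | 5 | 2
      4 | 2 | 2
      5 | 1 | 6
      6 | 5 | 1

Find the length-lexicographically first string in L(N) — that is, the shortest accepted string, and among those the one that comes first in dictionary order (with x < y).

A breadth-first search from 0 reaches an accepting state first via the path 0 → 3 → 5 → 6 on input xxy.
No string of length < 3 is accepted (BFS exhausts all shorter strings without reaching an accepting state), and xxy is the lexicographically least accepting string of length 3.

xxy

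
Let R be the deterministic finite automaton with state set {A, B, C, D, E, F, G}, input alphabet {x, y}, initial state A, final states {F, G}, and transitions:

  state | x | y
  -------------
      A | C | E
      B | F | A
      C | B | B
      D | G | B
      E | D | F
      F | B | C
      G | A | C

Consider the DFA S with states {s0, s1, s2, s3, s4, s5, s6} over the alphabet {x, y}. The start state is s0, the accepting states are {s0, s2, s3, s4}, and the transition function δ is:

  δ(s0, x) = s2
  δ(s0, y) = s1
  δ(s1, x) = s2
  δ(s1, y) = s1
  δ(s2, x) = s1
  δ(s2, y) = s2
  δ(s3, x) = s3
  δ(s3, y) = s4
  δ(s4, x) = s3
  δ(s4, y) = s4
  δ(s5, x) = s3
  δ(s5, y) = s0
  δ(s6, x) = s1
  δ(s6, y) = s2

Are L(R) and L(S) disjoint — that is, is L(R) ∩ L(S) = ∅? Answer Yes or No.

No

The string xxx is accepted by both R and S.
Hence L(R) ∩ L(S) ≠ ∅.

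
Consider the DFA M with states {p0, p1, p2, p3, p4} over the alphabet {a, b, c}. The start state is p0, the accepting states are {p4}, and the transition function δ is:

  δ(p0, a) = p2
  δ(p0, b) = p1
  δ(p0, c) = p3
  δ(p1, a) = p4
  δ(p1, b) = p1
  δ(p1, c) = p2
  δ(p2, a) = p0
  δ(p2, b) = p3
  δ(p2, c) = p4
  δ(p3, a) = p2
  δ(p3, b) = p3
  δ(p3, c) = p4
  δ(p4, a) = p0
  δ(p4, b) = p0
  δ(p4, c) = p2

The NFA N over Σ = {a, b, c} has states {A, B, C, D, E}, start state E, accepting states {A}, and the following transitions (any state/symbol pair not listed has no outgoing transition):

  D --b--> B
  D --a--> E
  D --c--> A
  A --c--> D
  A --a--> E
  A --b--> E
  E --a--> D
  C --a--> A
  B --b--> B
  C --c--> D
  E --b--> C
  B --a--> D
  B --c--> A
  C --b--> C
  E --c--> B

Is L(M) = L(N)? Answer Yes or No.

Yes

Exploring the product automaton M × N from the start pair (p0, E), following both machines on each input symbol, reaches 5 state pairs: (p0, E), (p2, D), (p1, C), (p3, B), (p4, A).
M accepts in {p4} and N accepts in {A}. In every reachable pair the two components are either both accepting — (p4, A) — or both non-accepting, so no string is accepted by exactly one of the machines: L(M) \ L(N) and L(N) \ L(M) are both empty.
Hence every string is accepted by M iff it is accepted by N, and the two languages coincide.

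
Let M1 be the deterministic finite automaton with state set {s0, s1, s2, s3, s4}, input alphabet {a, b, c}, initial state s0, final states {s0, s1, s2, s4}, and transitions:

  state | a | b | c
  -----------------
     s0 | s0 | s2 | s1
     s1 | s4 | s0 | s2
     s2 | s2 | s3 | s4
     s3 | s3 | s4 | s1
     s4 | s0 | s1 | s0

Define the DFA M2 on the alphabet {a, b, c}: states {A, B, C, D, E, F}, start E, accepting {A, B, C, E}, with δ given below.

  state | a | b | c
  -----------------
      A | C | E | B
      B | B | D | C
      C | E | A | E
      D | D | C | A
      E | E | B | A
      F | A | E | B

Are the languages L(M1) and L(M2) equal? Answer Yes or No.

Exploring the product automaton M1 × M2 from the start pair (s0, E), following both machines on each input symbol, reaches 5 state pairs: (s0, E), (s2, B), (s1, A), (s3, D), (s4, C).
M1 accepts in {s0, s1, s2, s4} and M2 accepts in {A, B, C, E}. In every reachable pair the two components are either both accepting — (s0, E), (s2, B), (s1, A), (s4, C) — or both non-accepting, so no string is accepted by exactly one of the machines: L(M1) \ L(M2) and L(M2) \ L(M1) are both empty.
Hence every string is accepted by M1 iff it is accepted by M2, and the two languages coincide.

Yes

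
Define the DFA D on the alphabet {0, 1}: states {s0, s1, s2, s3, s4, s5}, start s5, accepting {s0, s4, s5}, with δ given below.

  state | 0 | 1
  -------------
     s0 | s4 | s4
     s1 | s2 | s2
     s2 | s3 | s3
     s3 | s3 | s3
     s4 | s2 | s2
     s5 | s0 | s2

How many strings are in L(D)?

4

The useful subgraph on states {s0, s4, s5} is acyclic, so L(D) is finite; the longest accepting path visits 3 useful states, giving maximum string length 2.
Counting accepting paths from s5 by length: 1 of length 0, 1 of length 1, 2 of length 2. Total 4.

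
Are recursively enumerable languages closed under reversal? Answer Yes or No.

Yes

Reverse the input and run the recogniser for L on it; this accepts exactly Lᴿ.
So the recursively enumerable languages are closed under reversal.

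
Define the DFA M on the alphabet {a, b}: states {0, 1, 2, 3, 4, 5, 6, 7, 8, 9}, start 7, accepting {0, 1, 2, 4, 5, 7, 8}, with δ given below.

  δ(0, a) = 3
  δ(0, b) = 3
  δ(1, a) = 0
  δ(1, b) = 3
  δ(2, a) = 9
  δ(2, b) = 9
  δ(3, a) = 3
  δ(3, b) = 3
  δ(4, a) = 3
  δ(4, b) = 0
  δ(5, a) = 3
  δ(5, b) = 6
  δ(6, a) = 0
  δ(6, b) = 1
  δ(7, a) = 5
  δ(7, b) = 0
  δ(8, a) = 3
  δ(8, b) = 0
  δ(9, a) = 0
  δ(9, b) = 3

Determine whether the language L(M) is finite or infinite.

finite

The useful states (reachable from 7 and able to reach an accepting state) are {0, 1, 5, 6, 7}.
Restricted to these states the transition graph has no cycle, so every accepting path has bounded length and L is finite.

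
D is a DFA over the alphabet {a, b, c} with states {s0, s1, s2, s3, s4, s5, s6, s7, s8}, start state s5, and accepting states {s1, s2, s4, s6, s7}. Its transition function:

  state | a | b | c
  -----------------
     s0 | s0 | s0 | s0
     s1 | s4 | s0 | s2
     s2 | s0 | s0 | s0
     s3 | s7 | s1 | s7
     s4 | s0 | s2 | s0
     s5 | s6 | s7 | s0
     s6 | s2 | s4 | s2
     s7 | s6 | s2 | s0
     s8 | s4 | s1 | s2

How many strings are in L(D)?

12

The useful subgraph on states {s2, s4, s5, s6, s7} is acyclic, so L(D) is finite; the longest accepting path visits 5 useful states, giving maximum string length 4.
Counting accepting paths from s5 by length: 2 of length 1, 5 of length 2, 4 of length 3, 1 of length 4. Total 12.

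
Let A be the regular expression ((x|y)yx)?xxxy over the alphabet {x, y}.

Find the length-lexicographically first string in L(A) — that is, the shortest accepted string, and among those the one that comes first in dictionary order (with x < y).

By inspection of the expression, no string of length less than 4 matches, and xxxy is the lexicographically first match of length 4.

xxxy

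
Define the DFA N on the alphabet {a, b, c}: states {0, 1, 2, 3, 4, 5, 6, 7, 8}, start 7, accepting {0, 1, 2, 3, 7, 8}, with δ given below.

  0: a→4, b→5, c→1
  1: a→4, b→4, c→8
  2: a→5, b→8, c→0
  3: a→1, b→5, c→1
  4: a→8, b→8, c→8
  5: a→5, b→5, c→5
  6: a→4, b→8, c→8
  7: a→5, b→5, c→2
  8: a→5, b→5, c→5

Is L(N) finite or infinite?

finite

The useful states (reachable from 7 and able to reach an accepting state) are {0, 1, 2, 4, 7, 8}.
Restricted to these states the transition graph has no cycle, so every accepting path has bounded length and L is finite.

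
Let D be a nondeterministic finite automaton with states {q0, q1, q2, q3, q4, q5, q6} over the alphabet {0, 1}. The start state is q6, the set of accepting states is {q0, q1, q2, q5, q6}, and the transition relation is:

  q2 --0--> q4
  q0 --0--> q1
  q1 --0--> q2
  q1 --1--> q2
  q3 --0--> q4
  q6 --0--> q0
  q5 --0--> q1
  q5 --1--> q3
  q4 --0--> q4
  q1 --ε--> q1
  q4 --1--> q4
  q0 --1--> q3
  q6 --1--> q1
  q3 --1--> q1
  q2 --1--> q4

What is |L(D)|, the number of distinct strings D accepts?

The useful subgraph on states {q0, q1, q2, q3, q6} is acyclic, so L(D) is finite; the longest accepting path visits 5 useful states, giving maximum string length 4.
Counting accepting paths from q6 by length: 1 of length 0, 2 of length 1, 3 of length 2, 3 of length 3, 2 of length 4. Total 11.

11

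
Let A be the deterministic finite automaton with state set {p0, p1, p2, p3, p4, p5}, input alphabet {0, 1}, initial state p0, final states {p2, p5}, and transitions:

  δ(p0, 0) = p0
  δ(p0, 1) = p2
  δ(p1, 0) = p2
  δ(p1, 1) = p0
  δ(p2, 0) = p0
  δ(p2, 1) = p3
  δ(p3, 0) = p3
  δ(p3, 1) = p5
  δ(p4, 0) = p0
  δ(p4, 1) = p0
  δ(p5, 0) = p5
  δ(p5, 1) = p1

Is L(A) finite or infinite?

infinite

State p0 is reachable from the start and can reach an accepting state, and it lies on the cycle p0 → p0.
Traversing that cycle any number of times yields accepted strings of unbounded length, so the language is infinite.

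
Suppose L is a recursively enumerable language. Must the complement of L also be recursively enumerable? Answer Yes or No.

No

If both L and its complement were r.e., running the two recognisers in parallel would decide L, so L would be recursive; but there are r.e. languages that are not recursive (e.g. the halting problem), and their complements are therefore not r.e.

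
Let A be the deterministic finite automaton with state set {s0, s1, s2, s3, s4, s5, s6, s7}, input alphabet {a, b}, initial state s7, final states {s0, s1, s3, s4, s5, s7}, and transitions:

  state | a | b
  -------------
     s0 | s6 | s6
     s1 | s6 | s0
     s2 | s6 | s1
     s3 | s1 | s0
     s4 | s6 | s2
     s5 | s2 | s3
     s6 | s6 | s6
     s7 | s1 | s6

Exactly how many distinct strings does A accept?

3

The useful subgraph on states {s0, s1, s7} is acyclic, so L(A) is finite; the longest accepting path visits 3 useful states, giving maximum string length 2.
Counting accepting paths from s7 by length: 1 of length 0, 1 of length 1, 1 of length 2. Total 3.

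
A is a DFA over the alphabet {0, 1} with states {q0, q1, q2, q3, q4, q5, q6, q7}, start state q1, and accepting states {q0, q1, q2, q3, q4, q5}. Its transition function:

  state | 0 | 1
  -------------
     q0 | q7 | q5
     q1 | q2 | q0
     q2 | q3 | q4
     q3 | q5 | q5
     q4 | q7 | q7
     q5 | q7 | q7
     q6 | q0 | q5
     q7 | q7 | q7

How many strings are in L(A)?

The useful subgraph on states {q0, q1, q2, q3, q4, q5} is acyclic, so L(A) is finite; the longest accepting path visits 4 useful states, giving maximum string length 3.
Counting accepting paths from q1 by length: 1 of length 0, 2 of length 1, 3 of length 2, 2 of length 3. Total 8.

8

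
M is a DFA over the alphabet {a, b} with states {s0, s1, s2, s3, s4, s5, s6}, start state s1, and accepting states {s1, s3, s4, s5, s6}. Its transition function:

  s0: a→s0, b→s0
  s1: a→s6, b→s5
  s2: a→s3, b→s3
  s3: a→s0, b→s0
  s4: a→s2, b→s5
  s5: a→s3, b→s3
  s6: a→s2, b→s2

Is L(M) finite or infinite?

finite

The useful states (reachable from s1 and able to reach an accepting state) are {s1, s2, s3, s5, s6}.
Restricted to these states the transition graph has no cycle, so every accepting path has bounded length and L is finite.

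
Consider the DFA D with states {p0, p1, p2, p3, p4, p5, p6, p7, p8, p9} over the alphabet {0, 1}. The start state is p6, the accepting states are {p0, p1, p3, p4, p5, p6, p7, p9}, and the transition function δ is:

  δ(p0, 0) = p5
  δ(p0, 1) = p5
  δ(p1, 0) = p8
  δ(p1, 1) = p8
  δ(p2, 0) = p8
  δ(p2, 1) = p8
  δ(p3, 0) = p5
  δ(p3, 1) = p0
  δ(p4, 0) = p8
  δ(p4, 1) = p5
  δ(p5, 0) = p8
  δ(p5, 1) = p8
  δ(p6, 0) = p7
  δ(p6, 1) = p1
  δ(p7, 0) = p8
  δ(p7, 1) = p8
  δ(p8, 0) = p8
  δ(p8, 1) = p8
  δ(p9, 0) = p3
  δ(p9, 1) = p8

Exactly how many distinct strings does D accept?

The useful subgraph on states {p1, p6, p7} is acyclic, so L(D) is finite; the longest accepting path visits 2 useful states, giving maximum string length 1.
Counting accepting paths from p6 by length: 1 of length 0, 2 of length 1. Total 3.

3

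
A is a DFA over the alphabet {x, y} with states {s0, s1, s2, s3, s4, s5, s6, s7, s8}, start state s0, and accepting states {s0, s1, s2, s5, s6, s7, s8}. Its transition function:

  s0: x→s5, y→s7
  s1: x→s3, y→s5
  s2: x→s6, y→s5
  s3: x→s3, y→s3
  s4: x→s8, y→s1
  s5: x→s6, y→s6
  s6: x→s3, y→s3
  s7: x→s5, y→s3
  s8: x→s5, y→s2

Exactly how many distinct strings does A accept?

8

The useful subgraph on states {s0, s5, s6, s7} is acyclic, so L(A) is finite; the longest accepting path visits 4 useful states, giving maximum string length 3.
Counting accepting paths from s0 by length: 1 of length 0, 2 of length 1, 3 of length 2, 2 of length 3. Total 8.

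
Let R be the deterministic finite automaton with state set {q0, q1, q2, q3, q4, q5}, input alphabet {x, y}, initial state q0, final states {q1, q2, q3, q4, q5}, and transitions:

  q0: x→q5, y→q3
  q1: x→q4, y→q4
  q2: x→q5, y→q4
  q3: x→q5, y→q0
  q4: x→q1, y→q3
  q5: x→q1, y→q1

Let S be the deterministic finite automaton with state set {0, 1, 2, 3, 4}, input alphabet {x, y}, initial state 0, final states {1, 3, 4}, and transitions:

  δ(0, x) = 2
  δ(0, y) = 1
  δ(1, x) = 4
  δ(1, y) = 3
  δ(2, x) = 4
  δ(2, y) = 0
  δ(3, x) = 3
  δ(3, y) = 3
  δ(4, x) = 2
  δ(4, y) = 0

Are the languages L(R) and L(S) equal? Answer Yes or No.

The string x is accepted by R but rejected by S.
So L(R) ≠ L(S).

No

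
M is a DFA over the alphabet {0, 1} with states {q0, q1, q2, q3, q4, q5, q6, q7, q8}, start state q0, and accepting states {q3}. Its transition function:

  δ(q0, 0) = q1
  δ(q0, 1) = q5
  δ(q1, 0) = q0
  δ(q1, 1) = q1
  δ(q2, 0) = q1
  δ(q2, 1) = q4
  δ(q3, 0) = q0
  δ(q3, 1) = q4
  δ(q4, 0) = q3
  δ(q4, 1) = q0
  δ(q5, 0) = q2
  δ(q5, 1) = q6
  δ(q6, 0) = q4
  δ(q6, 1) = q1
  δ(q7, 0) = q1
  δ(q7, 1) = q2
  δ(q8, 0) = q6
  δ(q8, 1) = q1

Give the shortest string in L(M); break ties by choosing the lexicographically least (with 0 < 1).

1010

A breadth-first search from q0 reaches an accepting state first via the path q0 → q5 → q2 → q4 → q3 on input 1010.
No string of length < 4 is accepted (BFS exhausts all shorter strings without reaching an accepting state), and 1010 is the lexicographically least accepting string of length 4.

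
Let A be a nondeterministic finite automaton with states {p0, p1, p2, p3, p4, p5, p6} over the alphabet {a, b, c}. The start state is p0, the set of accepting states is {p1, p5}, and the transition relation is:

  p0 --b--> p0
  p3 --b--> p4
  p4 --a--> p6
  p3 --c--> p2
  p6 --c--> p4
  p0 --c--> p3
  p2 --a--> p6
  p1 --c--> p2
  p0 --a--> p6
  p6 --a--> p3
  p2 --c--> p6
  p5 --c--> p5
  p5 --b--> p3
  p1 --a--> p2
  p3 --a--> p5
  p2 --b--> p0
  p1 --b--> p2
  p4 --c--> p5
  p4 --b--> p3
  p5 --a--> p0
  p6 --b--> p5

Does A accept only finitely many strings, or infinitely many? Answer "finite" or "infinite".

infinite

State p0 is reachable from the start and can reach an accepting state, and it lies on the cycle p0 → p0.
Traversing that cycle any number of times yields accepted strings of unbounded length, so the language is infinite.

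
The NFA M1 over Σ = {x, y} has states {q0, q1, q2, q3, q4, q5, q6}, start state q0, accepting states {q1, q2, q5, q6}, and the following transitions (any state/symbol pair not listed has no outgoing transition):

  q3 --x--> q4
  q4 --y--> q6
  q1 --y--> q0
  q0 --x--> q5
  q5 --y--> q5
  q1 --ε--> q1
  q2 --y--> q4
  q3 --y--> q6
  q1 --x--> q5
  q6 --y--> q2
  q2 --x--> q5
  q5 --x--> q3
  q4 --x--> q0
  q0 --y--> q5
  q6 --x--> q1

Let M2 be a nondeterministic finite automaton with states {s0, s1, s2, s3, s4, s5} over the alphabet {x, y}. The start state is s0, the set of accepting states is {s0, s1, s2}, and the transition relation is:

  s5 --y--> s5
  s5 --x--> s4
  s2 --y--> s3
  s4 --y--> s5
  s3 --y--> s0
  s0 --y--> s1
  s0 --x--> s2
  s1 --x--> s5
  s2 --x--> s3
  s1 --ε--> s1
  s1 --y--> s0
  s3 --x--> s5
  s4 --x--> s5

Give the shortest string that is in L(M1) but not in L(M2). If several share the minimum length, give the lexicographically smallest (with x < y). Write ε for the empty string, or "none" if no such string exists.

xy

The string xy is accepted by M1 but not by M2.
No shorter string lies in the difference, and xy is the lexicographically first length-2 string in L(M1) \ L(M2).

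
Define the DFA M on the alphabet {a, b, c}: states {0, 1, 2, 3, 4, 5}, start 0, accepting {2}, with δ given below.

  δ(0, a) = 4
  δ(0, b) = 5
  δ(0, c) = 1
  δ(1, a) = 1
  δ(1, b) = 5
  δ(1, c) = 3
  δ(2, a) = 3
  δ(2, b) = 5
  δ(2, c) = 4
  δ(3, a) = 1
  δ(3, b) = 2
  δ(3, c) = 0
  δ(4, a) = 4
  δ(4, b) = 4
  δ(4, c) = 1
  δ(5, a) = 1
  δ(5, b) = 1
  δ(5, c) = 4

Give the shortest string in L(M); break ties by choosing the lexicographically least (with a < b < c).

A breadth-first search from 0 reaches an accepting state first via the path 0 → 1 → 3 → 2 on input ccb.
No string of length < 3 is accepted (BFS exhausts all shorter strings without reaching an accepting state), and ccb is the lexicographically least accepting string of length 3.

ccb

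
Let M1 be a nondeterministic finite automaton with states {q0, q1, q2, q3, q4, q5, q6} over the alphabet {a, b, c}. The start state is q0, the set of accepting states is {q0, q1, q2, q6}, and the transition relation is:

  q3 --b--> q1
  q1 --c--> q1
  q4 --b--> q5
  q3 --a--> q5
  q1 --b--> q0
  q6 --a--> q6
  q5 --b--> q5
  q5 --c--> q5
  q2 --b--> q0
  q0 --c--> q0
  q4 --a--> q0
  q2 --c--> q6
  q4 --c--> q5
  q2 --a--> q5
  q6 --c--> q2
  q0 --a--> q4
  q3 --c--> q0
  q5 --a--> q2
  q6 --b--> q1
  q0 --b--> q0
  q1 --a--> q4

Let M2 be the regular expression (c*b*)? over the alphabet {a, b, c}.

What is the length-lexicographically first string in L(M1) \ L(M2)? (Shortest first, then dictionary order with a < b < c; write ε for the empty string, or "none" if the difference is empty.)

The string aa is accepted by M1 but not by M2.
No shorter string lies in the difference, and aa is the lexicographically first length-2 string in L(M1) \ L(M2).

aa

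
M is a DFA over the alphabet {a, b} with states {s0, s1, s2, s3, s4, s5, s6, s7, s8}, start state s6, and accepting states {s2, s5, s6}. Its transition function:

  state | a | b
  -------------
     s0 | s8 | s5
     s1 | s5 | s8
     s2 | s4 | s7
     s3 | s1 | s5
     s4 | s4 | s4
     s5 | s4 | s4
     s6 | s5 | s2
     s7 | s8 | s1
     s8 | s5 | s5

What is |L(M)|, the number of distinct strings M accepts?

The useful subgraph on states {s1, s2, s5, s6, s7, s8} is acyclic, so L(M) is finite; the longest accepting path visits 6 useful states, giving maximum string length 5.
Counting accepting paths from s6 by length: 1 of length 0, 2 of length 1, 3 of length 4, 2 of length 5. Total 8.

8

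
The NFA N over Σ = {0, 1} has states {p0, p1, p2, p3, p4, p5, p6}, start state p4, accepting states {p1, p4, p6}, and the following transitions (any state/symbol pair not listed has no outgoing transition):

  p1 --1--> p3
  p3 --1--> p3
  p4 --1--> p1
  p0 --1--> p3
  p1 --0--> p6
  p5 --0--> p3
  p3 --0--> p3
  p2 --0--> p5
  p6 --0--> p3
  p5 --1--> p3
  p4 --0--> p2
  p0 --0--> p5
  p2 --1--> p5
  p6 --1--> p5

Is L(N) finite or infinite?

The useful states (reachable from p4 and able to reach an accepting state) are {p1, p4, p6}.
Restricted to these states the transition graph has no cycle, so every accepting path has bounded length and L is finite.

finite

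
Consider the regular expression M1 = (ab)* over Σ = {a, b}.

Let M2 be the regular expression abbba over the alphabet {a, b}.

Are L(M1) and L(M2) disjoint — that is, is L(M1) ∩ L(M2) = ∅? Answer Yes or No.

Yes

Converting the expression M1 to a DFA (subset construction, then merging equivalent states) gives the minimal DFA with states {r0, r1, r2}, start state r0, accepting states {r0} and transitions r0: a→r1, b→r2; r1: a→r2, b→r0; r2: a→r2, b→r2.
Converting the expression M2 to a DFA (subset construction, then merging equivalent states) gives the minimal DFA with states {t0, t1, t2, t3, t4, t5, t6}, start state t0, accepting states {t6} and transitions t0: a→t1, b→t2; t1: a→t2, b→t3; t2: a→t2, b→t2; t3: a→t2, b→t4; t4: a→t2, b→t5; t5: a→t6, b→t2; t6: a→t2, b→t2.
Exploring the product automaton M1 × M2 from the start pair (r0, t0), following both machines on each input symbol, reaches 9 state pairs: (r0, t0), (r1, t1), (r2, t2), (r0, t3), (r1, t2), (r2, t4), (r0, t2), (r2, t5), (r2, t6).
M1 accepts in {r0} and M2 accepts in {t6}; no reachable pair has both components accepting, so no string drives both machines to acceptance simultaneously and L(M1) ∩ L(M2) = ∅.
So no string is accepted by both, and the intersection is empty.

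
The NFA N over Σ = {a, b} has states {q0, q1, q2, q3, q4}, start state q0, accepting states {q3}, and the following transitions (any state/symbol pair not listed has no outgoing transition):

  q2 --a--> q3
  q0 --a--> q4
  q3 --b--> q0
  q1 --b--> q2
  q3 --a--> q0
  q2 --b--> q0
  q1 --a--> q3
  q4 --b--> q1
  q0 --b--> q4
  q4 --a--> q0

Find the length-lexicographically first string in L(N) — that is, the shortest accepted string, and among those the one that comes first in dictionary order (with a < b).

aba

A breadth-first search from q0 reaches an accepting state first via the path q0 → q4 → q1 → q3 on input aba.
No string of length < 3 is accepted (BFS exhausts all shorter strings without reaching an accepting state), and aba is the lexicographically least accepting string of length 3.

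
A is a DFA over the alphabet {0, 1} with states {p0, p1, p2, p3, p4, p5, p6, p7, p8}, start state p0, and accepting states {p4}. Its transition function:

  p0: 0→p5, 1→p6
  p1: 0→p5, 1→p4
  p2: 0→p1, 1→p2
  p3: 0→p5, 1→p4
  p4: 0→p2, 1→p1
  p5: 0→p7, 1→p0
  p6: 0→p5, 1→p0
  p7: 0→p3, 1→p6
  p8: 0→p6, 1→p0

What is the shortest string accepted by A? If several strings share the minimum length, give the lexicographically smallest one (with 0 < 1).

A breadth-first search from p0 reaches an accepting state first via the path p0 → p5 → p7 → p3 → p4 on input 0001.
No string of length < 4 is accepted (BFS exhausts all shorter strings without reaching an accepting state), and 0001 is the lexicographically least accepting string of length 4.

0001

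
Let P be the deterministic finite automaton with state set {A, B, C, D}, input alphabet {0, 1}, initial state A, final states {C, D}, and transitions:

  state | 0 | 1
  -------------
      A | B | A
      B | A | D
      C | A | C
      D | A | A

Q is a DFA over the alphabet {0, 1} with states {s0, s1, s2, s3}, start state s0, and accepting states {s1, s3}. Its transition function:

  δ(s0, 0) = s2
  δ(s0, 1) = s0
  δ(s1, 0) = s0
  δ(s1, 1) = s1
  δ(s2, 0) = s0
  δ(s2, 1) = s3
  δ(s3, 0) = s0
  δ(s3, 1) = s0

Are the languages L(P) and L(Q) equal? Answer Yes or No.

Exploring the product automaton P × Q from the start pair (A, s0), following both machines on each input symbol, reaches 3 state pairs: (A, s0), (B, s2), (D, s3).
P accepts in {C, D} and Q accepts in {s1, s3}. In every reachable pair the two components are either both accepting — (D, s3) — or both non-accepting, so no string is accepted by exactly one of the machines: L(P) \ L(Q) and L(Q) \ L(P) are both empty.
Hence every string is accepted by P iff it is accepted by Q, and the two languages coincide.

Yes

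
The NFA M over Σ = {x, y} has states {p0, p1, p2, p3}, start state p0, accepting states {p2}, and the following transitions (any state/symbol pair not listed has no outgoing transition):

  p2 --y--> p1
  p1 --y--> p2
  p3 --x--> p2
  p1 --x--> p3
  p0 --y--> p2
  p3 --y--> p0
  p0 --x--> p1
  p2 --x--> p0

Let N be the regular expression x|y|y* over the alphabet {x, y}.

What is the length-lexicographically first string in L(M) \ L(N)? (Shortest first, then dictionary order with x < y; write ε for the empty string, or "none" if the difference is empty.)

The string xy is accepted by M but not by N.
No shorter string lies in the difference, and xy is the lexicographically first length-2 string in L(M) \ L(N).

xy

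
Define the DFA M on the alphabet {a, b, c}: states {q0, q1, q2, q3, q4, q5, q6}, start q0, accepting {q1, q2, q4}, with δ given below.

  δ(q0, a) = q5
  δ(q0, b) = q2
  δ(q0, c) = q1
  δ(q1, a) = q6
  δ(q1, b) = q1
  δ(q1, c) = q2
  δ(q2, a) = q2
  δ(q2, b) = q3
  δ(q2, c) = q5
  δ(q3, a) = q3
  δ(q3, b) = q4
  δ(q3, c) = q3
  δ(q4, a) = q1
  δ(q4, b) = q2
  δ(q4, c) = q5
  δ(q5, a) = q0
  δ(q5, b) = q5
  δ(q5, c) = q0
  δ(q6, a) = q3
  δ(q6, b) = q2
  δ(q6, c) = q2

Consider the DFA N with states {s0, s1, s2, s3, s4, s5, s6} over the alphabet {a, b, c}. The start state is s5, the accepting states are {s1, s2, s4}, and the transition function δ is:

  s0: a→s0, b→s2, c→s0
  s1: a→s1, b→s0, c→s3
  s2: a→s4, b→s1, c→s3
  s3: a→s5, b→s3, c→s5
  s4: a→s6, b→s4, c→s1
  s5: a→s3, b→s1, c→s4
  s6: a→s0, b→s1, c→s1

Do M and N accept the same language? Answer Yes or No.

Yes

Exploring the product automaton M × N from the start pair (q0, s5), following both machines on each input symbol, reaches 7 state pairs: (q0, s5), (q5, s3), (q2, s1), (q1, s4), (q3, s0), (q6, s6), (q4, s2).
M accepts in {q1, q2, q4} and N accepts in {s1, s2, s4}. In every reachable pair the two components are either both accepting — (q2, s1), (q1, s4), (q4, s2) — or both non-accepting, so no string is accepted by exactly one of the machines: L(M) \ L(N) and L(N) \ L(M) are both empty.
Hence every string is accepted by M iff it is accepted by N, and the two languages coincide.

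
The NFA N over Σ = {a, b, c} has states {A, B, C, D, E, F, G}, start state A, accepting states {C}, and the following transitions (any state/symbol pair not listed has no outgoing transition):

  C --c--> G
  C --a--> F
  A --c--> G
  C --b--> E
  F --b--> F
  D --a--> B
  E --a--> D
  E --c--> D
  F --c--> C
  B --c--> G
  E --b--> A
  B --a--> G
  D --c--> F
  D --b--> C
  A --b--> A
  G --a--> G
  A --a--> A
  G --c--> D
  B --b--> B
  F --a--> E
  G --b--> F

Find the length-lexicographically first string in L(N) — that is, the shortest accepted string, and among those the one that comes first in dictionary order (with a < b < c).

cbc

A breadth-first search from A reaches an accepting state first via the path A → G → F → C on input cbc.
No string of length < 3 is accepted (BFS exhausts all shorter strings without reaching an accepting state), and cbc is the lexicographically least accepting string of length 3.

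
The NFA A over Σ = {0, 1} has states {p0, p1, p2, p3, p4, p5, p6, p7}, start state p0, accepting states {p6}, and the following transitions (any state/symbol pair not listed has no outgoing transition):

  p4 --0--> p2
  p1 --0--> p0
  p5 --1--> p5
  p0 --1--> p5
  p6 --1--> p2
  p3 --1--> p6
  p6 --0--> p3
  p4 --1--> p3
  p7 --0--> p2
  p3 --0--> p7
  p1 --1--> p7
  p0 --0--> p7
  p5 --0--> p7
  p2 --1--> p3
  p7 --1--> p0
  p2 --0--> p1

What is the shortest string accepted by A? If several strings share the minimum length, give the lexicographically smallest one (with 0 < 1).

A breadth-first search from p0 reaches an accepting state first via the path p0 → p7 → p2 → p3 → p6 on input 0011.
No string of length < 4 is accepted (BFS exhausts all shorter strings without reaching an accepting state), and 0011 is the lexicographically least accepting string of length 4.

0011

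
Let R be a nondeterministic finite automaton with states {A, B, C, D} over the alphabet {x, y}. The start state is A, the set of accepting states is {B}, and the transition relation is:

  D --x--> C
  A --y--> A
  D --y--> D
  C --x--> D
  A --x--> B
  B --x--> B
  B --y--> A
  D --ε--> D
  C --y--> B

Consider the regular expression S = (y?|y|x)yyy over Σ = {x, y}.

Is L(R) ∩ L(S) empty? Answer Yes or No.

Yes

Converting the expression S to a DFA (subset construction, then merging equivalent states) gives the minimal DFA with states {s0, s1, s2, s3, s4, s5, s6, s7, s8}, start state s0, accepting states {s7, s8} and transitions s0: x→s1, y→s2; s1: x→s3, y→s4; s2: x→s3, y→s5; s3: x→s3, y→s3; s4: x→s3, y→s6; s5: x→s3, y→s7; s6: x→s3, y→s8; s7: x→s3, y→s8; s8: x→s3, y→s3.
Exploring the product automaton R × S from the start pair (A, s0), following both machines on each input symbol, reaches 10 state pairs: (A, s0), (B, s1), (A, s2), (B, s3), (A, s4), (A, s5), (A, s3), (A, s6), (A, s7), (A, s8).
R accepts in {B} and S accepts in {s7, s8}; no reachable pair has both components accepting, so no string drives both machines to acceptance simultaneously and L(R) ∩ L(S) = ∅.
So no string is accepted by both, and the intersection is empty.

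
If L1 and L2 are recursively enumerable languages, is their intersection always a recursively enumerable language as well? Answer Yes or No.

Run the recogniser for L₁; if it accepts, run the recogniser for L₂ and accept if that accepts too. If either runs forever the input is never accepted, which is all a recogniser needs.
So the recursively enumerable languages are closed under intersection.

Yes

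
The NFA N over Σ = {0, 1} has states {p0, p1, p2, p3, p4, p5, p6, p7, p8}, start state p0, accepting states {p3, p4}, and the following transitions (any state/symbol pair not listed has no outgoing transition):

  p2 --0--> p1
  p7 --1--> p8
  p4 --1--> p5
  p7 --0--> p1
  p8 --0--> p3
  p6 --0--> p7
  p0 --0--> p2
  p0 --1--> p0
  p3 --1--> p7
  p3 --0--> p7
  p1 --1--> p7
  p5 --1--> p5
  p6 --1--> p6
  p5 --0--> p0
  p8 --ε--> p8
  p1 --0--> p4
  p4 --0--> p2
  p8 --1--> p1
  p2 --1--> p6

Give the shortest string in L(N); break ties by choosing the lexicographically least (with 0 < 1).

A breadth-first search from p0 reaches an accepting state first via the path p0 → p2 → p1 → p4 on input 000.
No string of length < 3 is accepted (BFS exhausts all shorter strings without reaching an accepting state), and 000 is the lexicographically least accepting string of length 3.

000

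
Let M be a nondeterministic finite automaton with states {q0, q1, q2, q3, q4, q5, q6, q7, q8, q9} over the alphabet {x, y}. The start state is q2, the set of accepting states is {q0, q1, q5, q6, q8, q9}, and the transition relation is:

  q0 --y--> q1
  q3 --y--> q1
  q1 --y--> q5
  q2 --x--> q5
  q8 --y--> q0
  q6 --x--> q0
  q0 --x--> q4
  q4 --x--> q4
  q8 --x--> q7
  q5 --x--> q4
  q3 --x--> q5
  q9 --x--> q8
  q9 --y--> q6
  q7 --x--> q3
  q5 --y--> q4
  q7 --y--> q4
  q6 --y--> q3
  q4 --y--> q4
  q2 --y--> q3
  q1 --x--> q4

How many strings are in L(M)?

The useful subgraph on states {q1, q2, q3, q5} is acyclic, so L(M) is finite; the longest accepting path visits 4 useful states, giving maximum string length 3.
Counting accepting paths from q2 by length: 1 of length 1, 2 of length 2, 1 of length 3. Total 4.

4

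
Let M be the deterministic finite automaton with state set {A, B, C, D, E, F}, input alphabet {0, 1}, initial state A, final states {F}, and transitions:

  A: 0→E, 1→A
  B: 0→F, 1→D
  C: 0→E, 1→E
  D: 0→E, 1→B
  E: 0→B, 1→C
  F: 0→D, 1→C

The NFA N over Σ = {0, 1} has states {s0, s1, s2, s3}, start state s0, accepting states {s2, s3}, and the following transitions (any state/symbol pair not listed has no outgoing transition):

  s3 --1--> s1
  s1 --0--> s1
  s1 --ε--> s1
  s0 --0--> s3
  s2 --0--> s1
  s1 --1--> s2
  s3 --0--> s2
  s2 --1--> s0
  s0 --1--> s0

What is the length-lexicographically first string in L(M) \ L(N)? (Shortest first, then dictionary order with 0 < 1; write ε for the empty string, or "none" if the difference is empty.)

000

The string 000 is accepted by M but not by N.
No shorter string lies in the difference, and 000 is the lexicographically first length-3 string in L(M) \ L(N).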